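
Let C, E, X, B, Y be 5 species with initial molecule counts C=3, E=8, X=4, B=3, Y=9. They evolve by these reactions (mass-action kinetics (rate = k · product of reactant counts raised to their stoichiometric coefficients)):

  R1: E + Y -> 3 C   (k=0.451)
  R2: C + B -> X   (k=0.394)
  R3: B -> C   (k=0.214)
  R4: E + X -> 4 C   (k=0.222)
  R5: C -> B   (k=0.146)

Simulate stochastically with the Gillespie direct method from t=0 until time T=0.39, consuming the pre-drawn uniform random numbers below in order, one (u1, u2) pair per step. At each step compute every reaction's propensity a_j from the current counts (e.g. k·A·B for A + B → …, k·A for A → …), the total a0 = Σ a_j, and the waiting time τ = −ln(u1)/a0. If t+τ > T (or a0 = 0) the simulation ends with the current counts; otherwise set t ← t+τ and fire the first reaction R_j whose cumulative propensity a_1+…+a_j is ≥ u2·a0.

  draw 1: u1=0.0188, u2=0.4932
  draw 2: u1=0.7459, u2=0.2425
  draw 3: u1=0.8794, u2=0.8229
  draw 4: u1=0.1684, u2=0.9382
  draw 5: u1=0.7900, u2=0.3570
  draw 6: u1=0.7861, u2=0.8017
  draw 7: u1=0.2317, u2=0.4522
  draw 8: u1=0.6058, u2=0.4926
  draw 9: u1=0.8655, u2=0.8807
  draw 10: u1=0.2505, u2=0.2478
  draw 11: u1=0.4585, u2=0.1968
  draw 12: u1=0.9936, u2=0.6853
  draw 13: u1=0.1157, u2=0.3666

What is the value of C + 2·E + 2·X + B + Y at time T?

Check how each reaction changes W = C + 2·E + 2·X + B + Y (weight of products minus weight of reactants):
R1: E + Y -> 3 C: (1·3) − (2·1 + 1·1) = 3 − 3 = 0
R2: C + B -> X: (2·1) − (1·1 + 1·1) = 2 − 2 = 0
R3: B -> C: (1·1) − (1·1) = 1 − 1 = 0
R4: E + X -> 4 C: (1·4) − (2·1 + 2·1) = 4 − 4 = 0
R5: C -> B: (1·1) − (1·1) = 1 − 1 = 0
Every reaction leaves W unchanged, so W is conserved and no simulation is needed: W(T) = W(0) = 3 + 2·8 + 2·4 + 3 + 9 = 39

Value at T = 39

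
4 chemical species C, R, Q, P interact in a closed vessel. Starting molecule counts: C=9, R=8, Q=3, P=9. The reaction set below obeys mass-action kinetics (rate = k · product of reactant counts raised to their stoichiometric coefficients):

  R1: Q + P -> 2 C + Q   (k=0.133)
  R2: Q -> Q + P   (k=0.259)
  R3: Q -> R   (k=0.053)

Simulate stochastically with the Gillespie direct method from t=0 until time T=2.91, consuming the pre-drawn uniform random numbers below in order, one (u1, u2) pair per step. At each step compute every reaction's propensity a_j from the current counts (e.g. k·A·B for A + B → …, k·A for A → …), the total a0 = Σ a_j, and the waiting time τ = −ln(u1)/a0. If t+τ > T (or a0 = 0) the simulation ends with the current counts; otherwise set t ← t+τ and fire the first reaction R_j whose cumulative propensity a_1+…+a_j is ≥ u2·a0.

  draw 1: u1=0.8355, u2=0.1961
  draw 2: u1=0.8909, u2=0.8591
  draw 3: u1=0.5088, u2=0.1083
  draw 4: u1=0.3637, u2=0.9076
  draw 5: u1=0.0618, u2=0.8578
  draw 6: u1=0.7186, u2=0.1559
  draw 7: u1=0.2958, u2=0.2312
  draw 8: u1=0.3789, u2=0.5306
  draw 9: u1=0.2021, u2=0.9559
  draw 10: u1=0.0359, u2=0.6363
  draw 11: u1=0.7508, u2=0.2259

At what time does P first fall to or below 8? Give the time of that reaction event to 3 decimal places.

t=0.000: C=9 R=8 Q=3 P=9
Draw 1: a1=3.591, a2=0.777, a3=0.159, a0=4.527; τ=−ln(0.8355)/4.527=0.040 → t=0.040; u2·a0=0.1961·4.527=0.888 ≤ a1=3.591 → R1 fires; C=11 R=8 Q=3 P=8
Draw 2: a1=3.192, a2=0.777, a3=0.159, a0=4.128; τ=−ln(0.8909)/4.128=0.028 → t=0.068; u2·a0=0.8591·4.128=3.546; a1=3.192 < 3.546 ≤ a1+a2=3.969 → R2 fires; C=11 R=8 Q=3 P=9
Draw 3: a1=3.591, a2=0.777, a3=0.159, a0=4.527; τ=−ln(0.5088)/4.527=0.149 → t=0.217; u2·a0=0.1083·4.527=0.490 ≤ a1=3.591 → R1 fires; C=13 R=8 Q=3 P=8
Draw 4: a1=3.192, a2=0.777, a3=0.159, a0=4.128; τ=−ln(0.3637)/4.128=0.245 → t=0.462; u2·a0=0.9076·4.128=3.747; a1=3.192 < 3.747 ≤ a1+a2=3.969 → R2 fires; C=13 R=8 Q=3 P=9
Draw 5: a1=3.591, a2=0.777, a3=0.159, a0=4.527; τ=−ln(0.0618)/4.527=0.615 → t=1.077; u2·a0=0.8578·4.527=3.883; a1=3.591 < 3.883 ≤ a1+a2=4.368 → R2 fires; C=13 R=8 Q=3 P=10
Draw 6: a1=3.990, a2=0.777, a3=0.159, a0=4.926; τ=−ln(0.7186)/4.926=0.067 → t=1.144; u2·a0=0.1559·4.926=0.768 ≤ a1=3.990 → R1 fires; C=15 R=8 Q=3 P=9
Draw 7: a1=3.591, a2=0.777, a3=0.159, a0=4.527; τ=−ln(0.2958)/4.527=0.269 → t=1.413; u2·a0=0.2312·4.527=1.047 ≤ a1=3.591 → R1 fires; C=17 R=8 Q=3 P=8
Draw 8: a1=3.192, a2=0.777, a3=0.159, a0=4.128; τ=−ln(0.3789)/4.128=0.235 → t=1.648; u2·a0=0.5306·4.128=2.190 ≤ a1=3.192 → R1 fires; C=19 R=8 Q=3 P=7
Draw 9: a1=2.793, a2=0.777, a3=0.159, a0=3.729; τ=−ln(0.2021)/3.729=0.429 → t=2.077; u2·a0=0.9559·3.729=3.565; a1=2.793 < 3.565 ≤ a1+a2=3.570 → R2 fires; C=19 R=8 Q=3 P=8
Draw 10: a1=3.192, a2=0.777, a3=0.159, a0=4.128; τ=−ln(0.0359)/4.128=0.806 → t=2.883; u2·a0=0.6363·4.128=2.627 ≤ a1=3.192 → R1 fires; C=21 R=8 Q=3 P=7
Draw 11: a1=2.793, a2=0.777, a3=0.159, a0=3.729; τ=−ln(0.7508)/3.729=0.077 → t=2.960 > T=2.91: stop.
P first becomes ≤ 8 when it reaches 8 at the event at t=0.040.

Threshold first reached at t = 0.040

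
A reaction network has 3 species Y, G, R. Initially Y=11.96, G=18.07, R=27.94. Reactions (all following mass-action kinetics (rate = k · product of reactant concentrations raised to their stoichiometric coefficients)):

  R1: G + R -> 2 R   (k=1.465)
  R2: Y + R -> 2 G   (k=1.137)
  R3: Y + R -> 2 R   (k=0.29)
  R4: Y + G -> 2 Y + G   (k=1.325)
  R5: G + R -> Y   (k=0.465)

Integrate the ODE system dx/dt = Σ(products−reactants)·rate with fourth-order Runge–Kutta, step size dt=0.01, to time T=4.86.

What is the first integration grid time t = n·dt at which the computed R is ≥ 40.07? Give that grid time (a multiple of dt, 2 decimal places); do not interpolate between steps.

Threshold first reached at t = 0.07

RK4 with dt=0.01: 486 steps to T=4.86. Trajectory (selected grid times):
t=0.00: Y=11.96 G=18.07 R=27.94
t=0.06: Y=7.57 G=10.73 R=38.62
t=0.07: Y=6.41 G=9.35 R=40.25
t=0.54: Y=0.00 G=0.00 R=49.09
t=1.08: Y=0.00 G=0.00 R=49.09
t=1.62: Y=0.00 G=0.00 R=49.09
t=2.16: Y=0.00 G=0.00 R=49.09
t=2.70: Y=0.00 G=0.00 R=49.09
t=3.24: Y=0.00 G=0.00 R=49.09
t=3.78: Y=0.00 G=0.00 R=49.09
t=4.32: Y=0.00 G=0.00 R=49.09
t=4.86: Y=0.00 G=0.00 R=49.09
R(0.06)=38.619 < 40.07 but R(0.07)=40.247 ≥ 40.07, so the first grid time is t=0.07.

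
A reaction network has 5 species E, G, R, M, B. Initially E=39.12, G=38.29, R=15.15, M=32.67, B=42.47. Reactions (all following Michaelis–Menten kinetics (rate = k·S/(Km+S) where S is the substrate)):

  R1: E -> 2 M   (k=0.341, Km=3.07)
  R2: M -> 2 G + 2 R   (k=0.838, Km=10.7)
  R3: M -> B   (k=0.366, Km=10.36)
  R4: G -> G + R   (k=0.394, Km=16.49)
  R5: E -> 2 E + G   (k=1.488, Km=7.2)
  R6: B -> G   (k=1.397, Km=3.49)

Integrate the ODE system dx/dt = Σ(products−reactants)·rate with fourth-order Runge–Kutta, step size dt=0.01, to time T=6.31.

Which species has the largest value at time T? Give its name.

Dominant species at T: G

RK4 with dt=0.01: 631 steps to T=6.31. Trajectory (selected grid times):
t=0.00: E=39.12 G=38.29 R=15.15 M=32.67 B=42.47
t=0.70: E=39.78 G=40.96 R=16.23 M=32.48 B=41.76
t=1.40: E=40.44 G=43.62 R=17.31 M=32.29 B=41.05
t=2.10: E=41.10 G=46.29 R=18.39 M=32.10 B=40.35
t=2.80: E=41.77 G=48.96 R=19.47 M=31.91 B=39.64
t=3.51: E=42.45 G=51.66 R=20.58 M=31.72 B=38.93
t=4.21: E=43.11 G=54.32 R=21.66 M=31.53 B=38.22
t=4.91: E=43.79 G=56.99 R=22.75 M=31.35 B=37.52
t=5.61: E=44.46 G=59.65 R=23.84 M=31.16 B=36.82
t=6.31: E=45.13 G=62.31 R=24.93 M=30.98 B=36.12
At T=6.31: E=45.13 G=62.31 R=24.93 M=30.98 B=36.12; the largest is G.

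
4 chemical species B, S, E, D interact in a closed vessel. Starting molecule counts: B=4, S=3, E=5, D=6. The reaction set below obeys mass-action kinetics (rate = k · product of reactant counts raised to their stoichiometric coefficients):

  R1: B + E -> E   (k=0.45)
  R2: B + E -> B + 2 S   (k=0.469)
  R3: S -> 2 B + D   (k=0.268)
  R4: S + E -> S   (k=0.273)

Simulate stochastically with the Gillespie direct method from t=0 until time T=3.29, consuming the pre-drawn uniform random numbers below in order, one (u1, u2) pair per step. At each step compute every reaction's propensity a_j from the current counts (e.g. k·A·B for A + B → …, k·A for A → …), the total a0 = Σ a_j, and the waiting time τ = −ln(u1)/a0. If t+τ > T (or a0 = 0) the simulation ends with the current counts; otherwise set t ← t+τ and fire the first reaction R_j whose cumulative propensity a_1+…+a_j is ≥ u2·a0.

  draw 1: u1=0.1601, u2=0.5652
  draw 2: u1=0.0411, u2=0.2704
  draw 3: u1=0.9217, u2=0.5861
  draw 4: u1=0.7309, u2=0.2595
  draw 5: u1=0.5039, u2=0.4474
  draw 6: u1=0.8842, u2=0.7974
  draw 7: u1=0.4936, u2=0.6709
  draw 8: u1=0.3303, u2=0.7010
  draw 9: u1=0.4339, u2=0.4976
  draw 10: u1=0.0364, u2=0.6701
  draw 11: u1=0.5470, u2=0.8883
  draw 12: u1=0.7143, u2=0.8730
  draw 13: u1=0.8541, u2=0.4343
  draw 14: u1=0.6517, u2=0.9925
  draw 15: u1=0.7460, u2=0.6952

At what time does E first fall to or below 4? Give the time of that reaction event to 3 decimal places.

t=0.000: B=4 S=3 E=5 D=6
Draw 1: a1=9.000, a2=9.380, a3=0.804, a4=4.095, a0=23.279; τ=−ln(0.1601)/23.279=0.079 → t=0.079; u2·a0=0.5652·23.279=13.157; a1=9.000 < 13.157 ≤ a1+a2=18.380 → R2 fires; B=4 S=5 E=4 D=6
Draw 2: a1=7.200, a2=7.504, a3=1.340, a4=5.460, a0=21.504; τ=−ln(0.0411)/21.504=0.148 → t=0.227; u2·a0=0.2704·21.504=5.815 ≤ a1=7.200 → R1 fires; B=3 S=5 E=4 D=6
Draw 3: a1=5.400, a2=5.628, a3=1.340, a4=5.460, a0=17.828; τ=−ln(0.9217)/17.828=0.005 → t=0.232; u2·a0=0.5861·17.828=10.449; a1=5.400 < 10.449 ≤ a1+a2=11.028 → R2 fires; B=3 S=7 E=3 D=6
Draw 4: a1=4.050, a2=4.221, a3=1.876, a4=5.733, a0=15.880; τ=−ln(0.7309)/15.880=0.020 → t=0.251; u2·a0=0.2595·15.880=4.121; a1=4.050 < 4.121 ≤ a1+a2=8.271 → R2 fires; B=3 S=9 E=2 D=6
Draw 5: a1=2.700, a2=2.814, a3=2.412, a4=4.914, a0=12.840; τ=−ln(0.5039)/12.840=0.053 → t=0.305; u2·a0=0.4474·12.840=5.745; a1+a2=5.514 < 5.745 ≤ a1+…+a3=7.926 → R3 fires; B=5 S=8 E=2 D=7
Draw 6: a1=4.500, a2=4.690, a3=2.144, a4=4.368, a0=15.702; τ=−ln(0.8842)/15.702=0.008 → t=0.313; u2·a0=0.7974·15.702=12.521; a1+…+a3=11.334 < 12.521 ≤ a1+…+a4=15.702 → R4 fires; B=5 S=8 E=1 D=7
Draw 7: a1=2.250, a2=2.345, a3=2.144, a4=2.184, a0=8.923; τ=−ln(0.4936)/8.923=0.079 → t=0.392; u2·a0=0.6709·8.923=5.986; a1+a2=4.595 < 5.986 ≤ a1+…+a3=6.739 → R3 fires; B=7 S=7 E=1 D=8
Draw 8: a1=3.150, a2=3.283, a3=1.876, a4=1.911, a0=10.220; τ=−ln(0.3303)/10.220=0.108 → t=0.500; u2·a0=0.7010·10.220=7.164; a1+a2=6.433 < 7.164 ≤ a1+…+a3=8.309 → R3 fires; B=9 S=6 E=1 D=9
Draw 9: a1=4.050, a2=4.221, a3=1.608, a4=1.638, a0=11.517; τ=−ln(0.4339)/11.517=0.072 → t=0.573; u2·a0=0.4976·11.517=5.731; a1=4.050 < 5.731 ≤ a1+a2=8.271 → R2 fires; B=9 S=8 E=0 D=9
Draw 10: a1=0.000, a2=0.000, a3=2.144, a4=0.000, a0=2.144; τ=−ln(0.0364)/2.144=1.545 → t=2.118; u2·a0=0.6701·2.144=1.437; a1+a2=0.000 < 1.437 ≤ a1+…+a3=2.144 → R3 fires; B=11 S=7 E=0 D=10
Draw 11: a1=0.000, a2=0.000, a3=1.876, a4=0.000, a0=1.876; τ=−ln(0.5470)/1.876=0.322 → t=2.440; u2·a0=0.8883·1.876=1.666; a1+a2=0.000 < 1.666 ≤ a1+…+a3=1.876 → R3 fires; B=13 S=6 E=0 D=11
Draw 12: a1=0.000, a2=0.000, a3=1.608, a4=0.000, a0=1.608; τ=−ln(0.7143)/1.608=0.209 → t=2.649; u2·a0=0.8730·1.608=1.404; a1+a2=0.000 < 1.404 ≤ a1+…+a3=1.608 → R3 fires; B=15 S=5 E=0 D=12
Draw 13: a1=0.000, a2=0.000, a3=1.340, a4=0.000, a0=1.340; τ=−ln(0.8541)/1.340=0.118 → t=2.767; u2·a0=0.4343·1.340=0.582; a1+a2=0.000 < 0.582 ≤ a1+…+a3=1.340 → R3 fires; B=17 S=4 E=0 D=13
Draw 14: a1=0.000, a2=0.000, a3=1.072, a4=0.000, a0=1.072; τ=−ln(0.6517)/1.072=0.399 → t=3.166; u2·a0=0.9925·1.072=1.064; a1+a2=0.000 < 1.064 ≤ a1+…+a3=1.072 → R3 fires; B=19 S=3 E=0 D=14
Draw 15: a1=0.000, a2=0.000, a3=0.804, a4=0.000, a0=0.804; τ=−ln(0.7460)/0.804=0.364 → t=3.530 > T=3.29: stop.
E first becomes ≤ 4 when it reaches 4 at the event at t=0.079.

Threshold first reached at t = 0.079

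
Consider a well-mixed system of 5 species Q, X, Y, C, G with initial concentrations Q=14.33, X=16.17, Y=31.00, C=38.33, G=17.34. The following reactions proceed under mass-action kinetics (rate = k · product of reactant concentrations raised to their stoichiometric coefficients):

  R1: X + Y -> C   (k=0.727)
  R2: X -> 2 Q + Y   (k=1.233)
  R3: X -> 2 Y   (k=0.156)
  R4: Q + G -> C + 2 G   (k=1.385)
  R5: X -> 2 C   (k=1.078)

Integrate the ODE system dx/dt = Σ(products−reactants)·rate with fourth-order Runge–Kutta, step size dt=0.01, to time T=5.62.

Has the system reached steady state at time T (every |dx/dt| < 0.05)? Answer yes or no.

Steady state at T: yes

RK4 with dt=0.01: 562 steps to T=5.62. Trajectory (selected grid times):
t=0.00: Q=14.33 X=16.17 Y=31.00 C=38.33 G=17.34
t=0.62: Q=0.00 X=0.00 Y=18.10 C=70.58 G=33.68
t=1.25: Q=0.00 X=0.00 Y=18.10 C=70.59 G=33.68
t=1.87: Q=0.00 X=0.00 Y=18.10 C=70.59 G=33.68
t=2.50: Q=0.00 X=0.00 Y=18.10 C=70.59 G=33.68
t=3.12: Q=0.00 X=0.00 Y=18.10 C=70.59 G=33.68
t=3.75: Q=0.00 X=0.00 Y=18.10 C=70.59 G=33.68
t=4.37: Q=0.00 X=0.00 Y=18.10 C=70.59 G=33.68
t=5.00: Q=0.00 X=0.00 Y=18.10 C=70.59 G=33.68
t=5.62: Q=0.00 X=0.00 Y=18.10 C=70.59 G=33.68
Rates at T: R1=0.0000, R2=0.0000, R3=0.0000, R4=0.0000, R5=0.0000
dx/dt at T (Σ net stoichiometry × rate): Q=-0.0000, X=-0.0000, Y=-0.0000, C=+0.0000, G=+0.0000
Largest |dx/dt| is |+0.0000| (C) < 0.05 → steady.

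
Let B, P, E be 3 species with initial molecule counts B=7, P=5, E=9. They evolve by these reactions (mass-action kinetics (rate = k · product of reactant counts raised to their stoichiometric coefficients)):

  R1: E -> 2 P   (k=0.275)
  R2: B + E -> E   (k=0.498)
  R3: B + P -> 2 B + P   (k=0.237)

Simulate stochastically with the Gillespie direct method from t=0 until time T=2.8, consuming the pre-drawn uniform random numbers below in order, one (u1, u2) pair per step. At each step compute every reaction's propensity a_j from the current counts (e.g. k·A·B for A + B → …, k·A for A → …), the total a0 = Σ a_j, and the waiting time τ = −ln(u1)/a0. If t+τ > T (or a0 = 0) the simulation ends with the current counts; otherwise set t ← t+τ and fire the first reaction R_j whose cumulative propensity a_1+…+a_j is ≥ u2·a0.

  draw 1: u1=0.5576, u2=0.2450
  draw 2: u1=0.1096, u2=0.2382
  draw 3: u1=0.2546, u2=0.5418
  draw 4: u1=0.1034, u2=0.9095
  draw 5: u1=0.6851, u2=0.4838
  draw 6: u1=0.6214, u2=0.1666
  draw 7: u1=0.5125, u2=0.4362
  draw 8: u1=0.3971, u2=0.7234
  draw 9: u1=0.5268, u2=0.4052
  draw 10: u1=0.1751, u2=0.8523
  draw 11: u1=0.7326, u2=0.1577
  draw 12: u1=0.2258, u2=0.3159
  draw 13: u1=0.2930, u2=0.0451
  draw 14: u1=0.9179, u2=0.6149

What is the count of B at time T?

t=0.000: B=7 P=5 E=9
Draw 1: a1=2.475, a2=31.374, a3=8.295, a0=42.144; τ=−ln(0.5576)/42.144=0.014 → t=0.014; u2·a0=0.2450·42.144=10.325; a1=2.475 < 10.325 ≤ a1+a2=33.849 → R2 fires; B=6 P=5 E=9
Draw 2: a1=2.475, a2=26.892, a3=7.110, a0=36.477; τ=−ln(0.1096)/36.477=0.061 → t=0.074; u2·a0=0.2382·36.477=8.689; a1=2.475 < 8.689 ≤ a1+a2=29.367 → R2 fires; B=5 P=5 E=9
Draw 3: a1=2.475, a2=22.410, a3=5.925, a0=30.810; τ=−ln(0.2546)/30.810=0.044 → t=0.119; u2·a0=0.5418·30.810=16.693; a1=2.475 < 16.693 ≤ a1+a2=24.885 → R2 fires; B=4 P=5 E=9
Draw 4: a1=2.475, a2=17.928, a3=4.740, a0=25.143; τ=−ln(0.1034)/25.143=0.090 → t=0.209; u2·a0=0.9095·25.143=22.868; a1+a2=20.403 < 22.868 ≤ a1+…+a3=25.143 → R3 fires; B=5 P=5 E=9
Draw 5: a1=2.475, a2=22.410, a3=5.925, a0=30.810; τ=−ln(0.6851)/30.810=0.012 → t=0.221; u2·a0=0.4838·30.810=14.906; a1=2.475 < 14.906 ≤ a1+a2=24.885 → R2 fires; B=4 P=5 E=9
Draw 6: a1=2.475, a2=17.928, a3=4.740, a0=25.143; τ=−ln(0.6214)/25.143=0.019 → t=0.240; u2·a0=0.1666·25.143=4.189; a1=2.475 < 4.189 ≤ a1+a2=20.403 → R2 fires; B=3 P=5 E=9
Draw 7: a1=2.475, a2=13.446, a3=3.555, a0=19.476; τ=−ln(0.5125)/19.476=0.034 → t=0.275; u2·a0=0.4362·19.476=8.495; a1=2.475 < 8.495 ≤ a1+a2=15.921 → R2 fires; B=2 P=5 E=9
Draw 8: a1=2.475, a2=8.964, a3=2.370, a0=13.809; τ=−ln(0.3971)/13.809=0.067 → t=0.342; u2·a0=0.7234·13.809=9.989; a1=2.475 < 9.989 ≤ a1+a2=11.439 → R2 fires; B=1 P=5 E=9
Draw 9: a1=2.475, a2=4.482, a3=1.185, a0=8.142; τ=−ln(0.5268)/8.142=0.079 → t=0.420; u2·a0=0.4052·8.142=3.299; a1=2.475 < 3.299 ≤ a1+a2=6.957 → R2 fires; B=0 P=5 E=9
Draw 10: a1=2.475, a2=0.000, a3=0.000, a0=2.475; τ=−ln(0.1751)/2.475=0.704 → t=1.124; u2·a0=0.8523·2.475=2.109 ≤ a1=2.475 → R1 fires; B=0 P=7 E=8
Draw 11: a1=2.200, a2=0.000, a3=0.000, a0=2.200; τ=−ln(0.7326)/2.200=0.141 → t=1.266; u2·a0=0.1577·2.200=0.347 ≤ a1=2.200 → R1 fires; B=0 P=9 E=7
Draw 12: a1=1.925, a2=0.000, a3=0.000, a0=1.925; τ=−ln(0.2258)/1.925=0.773 → t=2.039; u2·a0=0.3159·1.925=0.608 ≤ a1=1.925 → R1 fires; B=0 P=11 E=6
Draw 13: a1=1.650, a2=0.000, a3=0.000, a0=1.650; τ=−ln(0.2930)/1.650=0.744 → t=2.783; u2·a0=0.0451·1.650=0.074 ≤ a1=1.650 → R1 fires; B=0 P=13 E=5
Draw 14: a1=1.375, a2=0.000, a3=0.000, a0=1.375; τ=−ln(0.9179)/1.375=0.062 → t=2.845 > T=2.8: stop.
Read off B at T=2.8: 0

B at T = 0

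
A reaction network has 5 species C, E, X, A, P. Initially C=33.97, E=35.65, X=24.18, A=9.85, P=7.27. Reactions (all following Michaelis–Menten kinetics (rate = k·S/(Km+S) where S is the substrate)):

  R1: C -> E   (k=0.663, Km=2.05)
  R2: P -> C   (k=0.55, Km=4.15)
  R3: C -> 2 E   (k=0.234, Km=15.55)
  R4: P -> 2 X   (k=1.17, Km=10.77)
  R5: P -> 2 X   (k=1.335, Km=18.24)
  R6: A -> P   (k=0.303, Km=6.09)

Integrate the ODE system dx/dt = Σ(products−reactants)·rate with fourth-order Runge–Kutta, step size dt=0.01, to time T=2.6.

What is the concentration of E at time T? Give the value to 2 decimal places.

E at T = 38.10

RK4 with dt=0.01: 260 steps to T=2.6. Trajectory (selected grid times):
t=0.00: C=33.97 E=35.65 X=24.18 A=9.85 P=7.27
t=0.29: C=33.84 E=35.92 X=24.67 A=9.80 P=6.98
t=0.58: C=33.71 E=36.20 X=25.14 A=9.74 P=6.70
t=0.87: C=33.58 E=36.47 X=25.60 A=9.69 P=6.42
t=1.16: C=33.45 E=36.75 X=26.05 A=9.63 P=6.16
t=1.44: C=33.32 E=37.01 X=26.47 A=9.58 P=5.91
t=1.73: C=33.19 E=37.28 X=26.90 A=9.53 P=5.66
t=2.02: C=33.05 E=37.56 X=27.31 A=9.47 P=5.41
t=2.31: C=32.92 E=37.83 X=27.71 A=9.42 P=5.18
t=2.60: C=32.78 E=38.10 X=28.09 A=9.37 P=4.95
Read off E at T=2.6: 38.10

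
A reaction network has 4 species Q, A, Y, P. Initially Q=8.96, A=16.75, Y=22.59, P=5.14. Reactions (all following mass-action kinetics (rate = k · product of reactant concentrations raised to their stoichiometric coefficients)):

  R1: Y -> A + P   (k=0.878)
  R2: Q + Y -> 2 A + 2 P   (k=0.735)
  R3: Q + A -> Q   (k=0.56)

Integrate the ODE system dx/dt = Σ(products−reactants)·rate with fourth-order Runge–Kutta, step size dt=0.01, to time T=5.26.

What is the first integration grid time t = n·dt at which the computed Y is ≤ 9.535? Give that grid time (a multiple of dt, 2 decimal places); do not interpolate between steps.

Threshold first reached at t = 0.38

RK4 with dt=0.01: 526 steps to T=5.26. Trajectory (selected grid times):
t=0.00: Q=8.96 A=16.75 Y=22.59 P=5.14
t=0.37: Q=0.25 A=28.97 Y=9.60 P=26.84
t=0.38: Q=0.23 A=29.04 Y=9.50 P=26.96
t=0.58: Q=0.07 A=30.46 Y=7.82 P=28.80
t=1.17: Q=0.00 A=33.51 Y=4.62 P=32.07
t=1.75: Q=0.00 A=35.33 Y=2.77 P=33.92
t=2.34: Q=0.00 A=36.45 Y=1.65 P=35.04
t=2.92: Q=0.00 A=37.10 Y=0.99 P=35.70
t=3.51: Q=0.00 A=37.50 Y=0.59 P=36.10
t=4.09: Q=0.00 A=37.74 Y=0.36 P=36.33
t=4.68: Q=0.00 A=37.88 Y=0.21 P=36.48
t=5.26: Q=0.00 A=37.96 Y=0.13 P=36.56
Y(0.37)=9.603 > 9.535 but Y(0.38)=9.502 ≤ 9.535, so the first grid time is t=0.38.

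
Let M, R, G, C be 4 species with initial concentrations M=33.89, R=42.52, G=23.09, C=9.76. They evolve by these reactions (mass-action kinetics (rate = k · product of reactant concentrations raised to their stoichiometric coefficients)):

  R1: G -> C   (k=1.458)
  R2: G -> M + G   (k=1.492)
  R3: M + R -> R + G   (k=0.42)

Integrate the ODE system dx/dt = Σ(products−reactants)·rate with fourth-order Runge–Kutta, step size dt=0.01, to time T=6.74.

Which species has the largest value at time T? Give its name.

RK4 with dt=0.01: 674 steps to T=6.74. Trajectory (selected grid times):
t=0.00: M=33.89 R=42.52 G=23.09 C=9.76
t=0.75: M=4.49 R=42.52 G=53.80 C=65.68
t=1.50: M=4.59 R=42.52 G=55.08 C=125.21
t=2.25: M=4.70 R=42.52 G=56.39 C=186.15
t=3.00: M=4.81 R=42.52 G=57.73 C=248.54
t=3.74: M=4.93 R=42.52 G=59.09 C=311.56
t=4.49: M=5.05 R=42.52 G=60.50 C=376.94
t=5.24: M=5.17 R=42.52 G=61.94 C=443.88
t=5.99: M=5.29 R=42.52 G=63.41 C=512.41
t=6.74: M=5.41 R=42.52 G=64.92 C=582.58
At T=6.74: M=5.41 R=42.52 G=64.92 C=582.58; the largest is C.

Dominant species at T: C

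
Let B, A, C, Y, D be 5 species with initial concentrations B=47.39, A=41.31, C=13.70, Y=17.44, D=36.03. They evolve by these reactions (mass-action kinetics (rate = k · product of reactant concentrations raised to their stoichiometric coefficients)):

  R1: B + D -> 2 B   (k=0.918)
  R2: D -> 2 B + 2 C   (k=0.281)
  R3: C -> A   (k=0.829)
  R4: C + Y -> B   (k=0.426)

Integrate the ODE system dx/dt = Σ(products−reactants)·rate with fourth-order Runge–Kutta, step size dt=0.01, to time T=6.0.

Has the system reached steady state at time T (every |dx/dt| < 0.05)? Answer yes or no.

Steady state at T: yes

RK4 with dt=0.01: 600 steps to T=6.0. Trajectory (selected grid times):
t=0.00: B=47.39 A=41.31 C=13.70 Y=17.44 D=36.03
t=0.67: B=94.89 A=43.34 C=0.71 Y=6.14 D=0.00
t=1.33: B=95.36 A=43.50 C=0.08 Y=5.67 D=0.00
t=2.00: B=95.41 A=43.52 C=0.01 Y=5.62 D=0.00
t=2.67: B=95.42 A=43.52 C=0.00 Y=5.61 D=0.00
t=3.33: B=95.42 A=43.52 C=0.00 Y=5.61 D=0.00
t=4.00: B=95.42 A=43.52 C=0.00 Y=5.61 D=0.00
t=4.67: B=95.42 A=43.52 C=0.00 Y=5.61 D=0.00
t=5.33: B=95.42 A=43.52 C=0.00 Y=5.61 D=0.00
t=6.00: B=95.42 A=43.52 C=0.00 Y=5.61 D=0.00
Rates at T: R1=0.0000, R2=0.0000, R3=0.0000, R4=0.0000
dx/dt at T (Σ net stoichiometry × rate): B=+0.0000, A=+0.0000, C=-0.0000, Y=-0.0000, D=-0.0000
Largest |dx/dt| is |-0.0000| (C) < 0.05 → steady.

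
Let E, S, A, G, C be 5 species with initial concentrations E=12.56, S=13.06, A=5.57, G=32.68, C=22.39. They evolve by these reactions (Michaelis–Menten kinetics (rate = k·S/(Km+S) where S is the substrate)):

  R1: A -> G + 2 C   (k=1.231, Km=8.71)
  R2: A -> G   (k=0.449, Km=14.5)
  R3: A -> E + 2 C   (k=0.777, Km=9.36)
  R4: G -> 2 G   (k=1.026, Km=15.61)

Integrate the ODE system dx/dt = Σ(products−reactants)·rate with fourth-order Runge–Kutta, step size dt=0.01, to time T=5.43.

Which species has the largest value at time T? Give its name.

Dominant species at T: G

RK4 with dt=0.01: 543 steps to T=5.43. Trajectory (selected grid times):
t=0.00: E=12.56 S=13.06 A=5.57 G=32.68 C=22.39
t=0.60: E=12.73 S=13.06 A=5.05 G=33.45 C=23.29
t=1.21: E=12.89 S=13.06 A=4.55 G=34.21 C=24.14
t=1.81: E=13.04 S=13.06 A=4.10 G=34.94 C=24.93
t=2.41: E=13.17 S=13.06 A=3.68 G=35.66 C=25.65
t=3.02: E=13.30 S=13.06 A=3.28 G=36.36 C=26.34
t=3.62: E=13.42 S=13.06 A=2.93 G=37.03 C=26.96
t=4.22: E=13.52 S=13.06 A=2.60 G=37.69 C=27.53
t=4.83: E=13.62 S=13.06 A=2.30 G=38.34 C=28.05
t=5.43: E=13.71 S=13.06 A=2.03 G=38.96 C=28.52
At T=5.43: E=13.71 S=13.06 A=2.03 G=38.96 C=28.52; the largest is G.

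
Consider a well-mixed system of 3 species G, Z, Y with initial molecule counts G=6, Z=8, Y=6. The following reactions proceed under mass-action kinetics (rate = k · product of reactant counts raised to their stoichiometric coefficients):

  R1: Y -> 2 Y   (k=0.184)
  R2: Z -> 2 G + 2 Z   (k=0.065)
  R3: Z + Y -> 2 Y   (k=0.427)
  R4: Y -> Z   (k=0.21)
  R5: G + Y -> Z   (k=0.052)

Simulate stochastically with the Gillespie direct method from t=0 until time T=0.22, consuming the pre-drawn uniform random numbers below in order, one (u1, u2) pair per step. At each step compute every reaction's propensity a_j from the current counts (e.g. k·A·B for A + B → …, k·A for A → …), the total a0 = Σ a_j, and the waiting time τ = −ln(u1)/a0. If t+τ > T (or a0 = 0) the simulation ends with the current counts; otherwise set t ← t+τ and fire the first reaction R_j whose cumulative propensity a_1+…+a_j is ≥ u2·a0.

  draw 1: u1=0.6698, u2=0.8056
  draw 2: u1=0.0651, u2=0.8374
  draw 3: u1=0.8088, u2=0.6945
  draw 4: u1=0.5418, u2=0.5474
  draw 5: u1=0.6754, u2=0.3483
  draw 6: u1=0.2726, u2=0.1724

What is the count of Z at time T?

t=0.000: G=6 Z=8 Y=6
Draw 1: a1=1.104, a2=0.520, a3=20.496, a4=1.260, a5=1.872, a0=25.252; τ=−ln(0.6698)/25.252=0.016 → t=0.016; u2·a0=0.8056·25.252=20.343; a1+a2=1.624 < 20.343 ≤ a1+…+a3=22.120 → R3 fires; G=6 Z=7 Y=7
Draw 2: a1=1.288, a2=0.455, a3=20.923, a4=1.470, a5=2.184, a0=26.320; τ=−ln(0.0651)/26.320=0.104 → t=0.120; u2·a0=0.8374·26.320=22.040; a1+a2=1.743 < 22.040 ≤ a1+…+a3=22.666 → R3 fires; G=6 Z=6 Y=8
Draw 3: a1=1.472, a2=0.390, a3=20.496, a4=1.680, a5=2.496, a0=26.534; τ=−ln(0.8088)/26.534=0.008 → t=0.128; u2·a0=0.6945·26.534=18.428; a1+a2=1.862 < 18.428 ≤ a1+…+a3=22.358 → R3 fires; G=6 Z=5 Y=9
Draw 4: a1=1.656, a2=0.325, a3=19.215, a4=1.890, a5=2.808, a0=25.894; τ=−ln(0.5418)/25.894=0.024 → t=0.151; u2·a0=0.5474·25.894=14.174; a1+a2=1.981 < 14.174 ≤ a1+…+a3=21.196 → R3 fires; G=6 Z=4 Y=10
Draw 5: a1=1.840, a2=0.260, a3=17.080, a4=2.100, a5=3.120, a0=24.400; τ=−ln(0.6754)/24.400=0.016 → t=0.167; u2·a0=0.3483·24.400=8.499; a1+a2=2.100 < 8.499 ≤ a1+…+a3=19.180 → R3 fires; G=6 Z=3 Y=11
Draw 6: a1=2.024, a2=0.195, a3=14.091, a4=2.310, a5=3.432, a0=22.052; τ=−ln(0.2726)/22.052=0.059 → t=0.226 > T=0.22: stop.
Read off Z at T=0.22: 3

Z at T = 3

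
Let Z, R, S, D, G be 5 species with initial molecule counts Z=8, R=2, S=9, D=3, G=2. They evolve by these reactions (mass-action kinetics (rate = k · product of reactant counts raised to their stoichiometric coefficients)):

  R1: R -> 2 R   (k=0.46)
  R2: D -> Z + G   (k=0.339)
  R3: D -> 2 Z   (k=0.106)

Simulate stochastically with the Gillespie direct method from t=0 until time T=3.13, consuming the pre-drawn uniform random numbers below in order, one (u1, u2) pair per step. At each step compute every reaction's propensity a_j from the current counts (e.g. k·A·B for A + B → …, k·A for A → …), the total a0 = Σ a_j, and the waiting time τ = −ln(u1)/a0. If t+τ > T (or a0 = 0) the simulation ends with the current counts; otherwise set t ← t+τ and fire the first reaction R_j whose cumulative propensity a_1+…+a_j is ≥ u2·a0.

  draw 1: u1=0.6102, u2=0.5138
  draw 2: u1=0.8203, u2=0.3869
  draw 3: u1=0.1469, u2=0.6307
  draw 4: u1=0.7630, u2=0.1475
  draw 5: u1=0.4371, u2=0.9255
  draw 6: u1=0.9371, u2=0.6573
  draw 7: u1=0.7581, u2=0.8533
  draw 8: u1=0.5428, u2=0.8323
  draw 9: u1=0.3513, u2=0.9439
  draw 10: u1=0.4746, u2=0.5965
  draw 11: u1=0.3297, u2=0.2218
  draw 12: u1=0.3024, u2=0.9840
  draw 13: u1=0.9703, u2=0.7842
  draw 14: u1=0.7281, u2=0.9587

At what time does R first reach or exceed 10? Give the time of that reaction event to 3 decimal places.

Threshold first reached at t = 2.856

t=0.000: Z=8 R=2 S=9 D=3 G=2
Draw 1: a1=0.920, a2=1.017, a3=0.318, a0=2.255; τ=−ln(0.6102)/2.255=0.219 → t=0.219; u2·a0=0.5138·2.255=1.159; a1=0.920 < 1.159 ≤ a1+a2=1.937 → R2 fires; Z=9 R=2 S=9 D=2 G=3
Draw 2: a1=0.920, a2=0.678, a3=0.212, a0=1.810; τ=−ln(0.8203)/1.810=0.109 → t=0.328; u2·a0=0.3869·1.810=0.700 ≤ a1=0.920 → R1 fires; Z=9 R=3 S=9 D=2 G=3
Draw 3: a1=1.380, a2=0.678, a3=0.212, a0=2.270; τ=−ln(0.1469)/2.270=0.845 → t=1.173; u2·a0=0.6307·2.270=1.432; a1=1.380 < 1.432 ≤ a1+a2=2.058 → R2 fires; Z=10 R=3 S=9 D=1 G=4
Draw 4: a1=1.380, a2=0.339, a3=0.106, a0=1.825; τ=−ln(0.7630)/1.825=0.148 → t=1.322; u2·a0=0.1475·1.825=0.269 ≤ a1=1.380 → R1 fires; Z=10 R=4 S=9 D=1 G=4
Draw 5: a1=1.840, a2=0.339, a3=0.106, a0=2.285; τ=−ln(0.4371)/2.285=0.362 → t=1.684; u2·a0=0.9255·2.285=2.115; a1=1.840 < 2.115 ≤ a1+a2=2.179 → R2 fires; Z=11 R=4 S=9 D=0 G=5
Draw 6: a1=1.840, a2=0.000, a3=0.000, a0=1.840; τ=−ln(0.9371)/1.840=0.035 → t=1.719; u2·a0=0.6573·1.840=1.209 ≤ a1=1.840 → R1 fires; Z=11 R=5 S=9 D=0 G=5
Draw 7: a1=2.300, a2=0.000, a3=0.000, a0=2.300; τ=−ln(0.7581)/2.300=0.120 → t=1.840; u2·a0=0.8533·2.300=1.963 ≤ a1=2.300 → R1 fires; Z=11 R=6 S=9 D=0 G=5
Draw 8: a1=2.760, a2=0.000, a3=0.000, a0=2.760; τ=−ln(0.5428)/2.760=0.221 → t=2.061; u2·a0=0.8323·2.760=2.297 ≤ a1=2.760 → R1 fires; Z=11 R=7 S=9 D=0 G=5
Draw 9: a1=3.220, a2=0.000, a3=0.000, a0=3.220; τ=−ln(0.3513)/3.220=0.325 → t=2.386; u2·a0=0.9439·3.220=3.039 ≤ a1=3.220 → R1 fires; Z=11 R=8 S=9 D=0 G=5
Draw 10: a1=3.680, a2=0.000, a3=0.000, a0=3.680; τ=−ln(0.4746)/3.680=0.203 → t=2.588; u2·a0=0.5965·3.680=2.195 ≤ a1=3.680 → R1 fires; Z=11 R=9 S=9 D=0 G=5
Draw 11: a1=4.140, a2=0.000, a3=0.000, a0=4.140; τ=−ln(0.3297)/4.140=0.268 → t=2.856; u2·a0=0.2218·4.140=0.918 ≤ a1=4.140 → R1 fires; Z=11 R=10 S=9 D=0 G=5
Draw 12: a1=4.600, a2=0.000, a3=0.000, a0=4.600; τ=−ln(0.3024)/4.600=0.260 → t=3.116; u2·a0=0.9840·4.600=4.526 ≤ a1=4.600 → R1 fires; Z=11 R=11 S=9 D=0 G=5
Draw 13: a1=5.060, a2=0.000, a3=0.000, a0=5.060; τ=−ln(0.9703)/5.060=0.006 → t=3.122; u2·a0=0.7842·5.060=3.968 ≤ a1=5.060 → R1 fires; Z=11 R=12 S=9 D=0 G=5
Draw 14: a1=5.520, a2=0.000, a3=0.000, a0=5.520; τ=−ln(0.7281)/5.520=0.057 → t=3.180 > T=3.13: stop.
R first becomes ≥ 10 when it reaches 10 at the event at t=2.856.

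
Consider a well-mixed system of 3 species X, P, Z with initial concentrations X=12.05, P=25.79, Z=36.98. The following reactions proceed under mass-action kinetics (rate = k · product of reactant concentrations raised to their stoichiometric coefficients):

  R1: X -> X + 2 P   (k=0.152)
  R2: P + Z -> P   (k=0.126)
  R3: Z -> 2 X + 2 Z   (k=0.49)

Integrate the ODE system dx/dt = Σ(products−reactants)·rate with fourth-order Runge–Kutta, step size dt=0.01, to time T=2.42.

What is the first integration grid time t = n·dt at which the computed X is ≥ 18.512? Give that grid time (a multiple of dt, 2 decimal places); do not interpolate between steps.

Threshold first reached at t = 0.25

RK4 with dt=0.01: 242 steps to T=2.42. Trajectory (selected grid times):
t=0.00: X=12.05 P=25.79 Z=36.98
t=0.24: X=18.38 P=26.93 Z=18.77
t=0.25: X=18.56 P=26.98 Z=18.23
t=0.27: X=18.91 P=27.10 Z=17.20
t=0.54: X=22.03 P=28.79 Z=7.59
t=0.81: X=23.38 P=30.67 Z=3.15
t=1.08: X=23.92 P=32.61 Z=1.23
t=1.34: X=24.12 P=34.51 Z=0.46
t=1.61: X=24.20 P=36.49 Z=0.16
t=1.88: X=24.22 P=38.48 Z=0.05
t=2.15: X=24.23 P=40.47 Z=0.02
t=2.42: X=24.23 P=42.46 Z=0.00
X(0.24)=18.383 < 18.512 but X(0.25)=18.565 ≥ 18.512, so the first grid time is t=0.25.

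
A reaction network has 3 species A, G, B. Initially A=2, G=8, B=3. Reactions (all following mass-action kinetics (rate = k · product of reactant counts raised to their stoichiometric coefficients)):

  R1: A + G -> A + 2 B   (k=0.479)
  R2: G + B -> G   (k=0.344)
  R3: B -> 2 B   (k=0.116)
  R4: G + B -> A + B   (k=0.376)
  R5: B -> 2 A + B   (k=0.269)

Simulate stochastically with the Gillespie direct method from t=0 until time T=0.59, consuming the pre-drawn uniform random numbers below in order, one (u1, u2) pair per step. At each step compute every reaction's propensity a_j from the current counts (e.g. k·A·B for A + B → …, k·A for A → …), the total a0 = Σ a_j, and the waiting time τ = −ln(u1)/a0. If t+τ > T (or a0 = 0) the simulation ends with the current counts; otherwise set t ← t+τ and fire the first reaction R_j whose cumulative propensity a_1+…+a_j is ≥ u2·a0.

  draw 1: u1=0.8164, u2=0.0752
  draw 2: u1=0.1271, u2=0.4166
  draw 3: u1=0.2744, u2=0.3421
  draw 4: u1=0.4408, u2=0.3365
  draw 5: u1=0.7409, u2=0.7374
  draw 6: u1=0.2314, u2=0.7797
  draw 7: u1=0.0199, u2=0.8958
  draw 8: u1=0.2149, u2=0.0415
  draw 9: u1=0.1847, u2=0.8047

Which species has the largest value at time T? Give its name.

Dominant species at T: A

t=0.000: A=2 G=8 B=3
Draw 1: a1=7.664, a2=8.256, a3=0.348, a4=9.024, a5=0.807, a0=26.099; τ=−ln(0.8164)/26.099=0.008 → t=0.008; u2·a0=0.0752·26.099=1.963 ≤ a1=7.664 → R1 fires; A=2 G=7 B=5
Draw 2: a1=6.706, a2=12.040, a3=0.580, a4=13.160, a5=1.345, a0=33.831; τ=−ln(0.1271)/33.831=0.061 → t=0.069; u2·a0=0.4166·33.831=14.094; a1=6.706 < 14.094 ≤ a1+a2=18.746 → R2 fires; A=2 G=7 B=4
Draw 3: a1=6.706, a2=9.632, a3=0.464, a4=10.528, a5=1.076, a0=28.406; τ=−ln(0.2744)/28.406=0.046 → t=0.114; u2·a0=0.3421·28.406=9.718; a1=6.706 < 9.718 ≤ a1+a2=16.338 → R2 fires; A=2 G=7 B=3
Draw 4: a1=6.706, a2=7.224, a3=0.348, a4=7.896, a5=0.807, a0=22.981; τ=−ln(0.4408)/22.981=0.036 → t=0.150; u2·a0=0.3365·22.981=7.733; a1=6.706 < 7.733 ≤ a1+a2=13.930 → R2 fires; A=2 G=7 B=2
Draw 5: a1=6.706, a2=4.816, a3=0.232, a4=5.264, a5=0.538, a0=17.556; τ=−ln(0.7409)/17.556=0.017 → t=0.167; u2·a0=0.7374·17.556=12.946; a1+…+a3=11.754 < 12.946 ≤ a1+…+a4=17.018 → R4 fires; A=3 G=6 B=2
Draw 6: a1=8.622, a2=4.128, a3=0.232, a4=4.512, a5=0.538, a0=18.032; τ=−ln(0.2314)/18.032=0.081 → t=0.248; u2·a0=0.7797·18.032=14.060; a1+…+a3=12.982 < 14.060 ≤ a1+…+a4=17.494 → R4 fires; A=4 G=5 B=2
Draw 7: a1=9.580, a2=3.440, a3=0.232, a4=3.760, a5=0.538, a0=17.550; τ=−ln(0.0199)/17.550=0.223 → t=0.471; u2·a0=0.8958·17.550=15.721; a1+…+a3=13.252 < 15.721 ≤ a1+…+a4=17.012 → R4 fires; A=5 G=4 B=2
Draw 8: a1=9.580, a2=2.752, a3=0.232, a4=3.008, a5=0.538, a0=16.110; τ=−ln(0.2149)/16.110=0.095 → t=0.567; u2·a0=0.0415·16.110=0.669 ≤ a1=9.580 → R1 fires; A=5 G=3 B=4
Draw 9: a1=7.185, a2=4.128, a3=0.464, a4=4.512, a5=1.076, a0=17.365; τ=−ln(0.1847)/17.365=0.097 → t=0.664 > T=0.59: stop.
At T=0.59: A=5 G=3 B=4; the largest is A.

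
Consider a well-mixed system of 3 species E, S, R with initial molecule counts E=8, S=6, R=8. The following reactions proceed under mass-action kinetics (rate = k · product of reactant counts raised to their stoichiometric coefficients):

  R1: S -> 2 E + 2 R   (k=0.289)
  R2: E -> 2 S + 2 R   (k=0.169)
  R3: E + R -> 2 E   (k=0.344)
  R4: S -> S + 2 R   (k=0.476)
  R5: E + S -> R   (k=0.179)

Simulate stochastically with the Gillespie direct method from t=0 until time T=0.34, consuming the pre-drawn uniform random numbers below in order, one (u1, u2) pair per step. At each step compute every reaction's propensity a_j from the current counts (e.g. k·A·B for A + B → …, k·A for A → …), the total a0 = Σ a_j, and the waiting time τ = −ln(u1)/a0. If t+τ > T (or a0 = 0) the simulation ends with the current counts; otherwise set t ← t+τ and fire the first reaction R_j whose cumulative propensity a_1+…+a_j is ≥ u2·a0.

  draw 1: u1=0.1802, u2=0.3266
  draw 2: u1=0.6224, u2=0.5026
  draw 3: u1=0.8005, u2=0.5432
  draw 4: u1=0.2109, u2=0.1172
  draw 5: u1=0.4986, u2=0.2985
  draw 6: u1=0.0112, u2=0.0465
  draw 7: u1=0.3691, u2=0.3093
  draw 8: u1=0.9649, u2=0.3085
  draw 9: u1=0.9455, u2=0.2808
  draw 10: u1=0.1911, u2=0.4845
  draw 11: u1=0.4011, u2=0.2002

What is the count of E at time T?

t=0.000: E=8 S=6 R=8
Draw 1: a1=1.734, a2=1.352, a3=22.016, a4=2.856, a5=8.592, a0=36.550; τ=−ln(0.1802)/36.550=0.047 → t=0.047; u2·a0=0.3266·36.550=11.937; a1+a2=3.086 < 11.937 ≤ a1+…+a3=25.102 → R3 fires; E=9 S=6 R=7
Draw 2: a1=1.734, a2=1.521, a3=21.672, a4=2.856, a5=9.666, a0=37.449; τ=−ln(0.6224)/37.449=0.013 → t=0.060; u2·a0=0.5026·37.449=18.822; a1+a2=3.255 < 18.822 ≤ a1+…+a3=24.927 → R3 fires; E=10 S=6 R=6
Draw 3: a1=1.734, a2=1.690, a3=20.640, a4=2.856, a5=10.740, a0=37.660; τ=−ln(0.8005)/37.660=0.006 → t=0.065; u2·a0=0.5432·37.660=20.457; a1+a2=3.424 < 20.457 ≤ a1+…+a3=24.064 → R3 fires; E=11 S=6 R=5
Draw 4: a1=1.734, a2=1.859, a3=18.920, a4=2.856, a5=11.814, a0=37.183; τ=−ln(0.2109)/37.183=0.042 → t=0.107; u2·a0=0.1172·37.183=4.358; a1+a2=3.593 < 4.358 ≤ a1+…+a3=22.513 → R3 fires; E=12 S=6 R=4
Draw 5: a1=1.734, a2=2.028, a3=16.512, a4=2.856, a5=12.888, a0=36.018; τ=−ln(0.4986)/36.018=0.019 → t=0.127; u2·a0=0.2985·36.018=10.751; a1+a2=3.762 < 10.751 ≤ a1+…+a3=20.274 → R3 fires; E=13 S=6 R=3
Draw 6: a1=1.734, a2=2.197, a3=13.416, a4=2.856, a5=13.962, a0=34.165; τ=−ln(0.0112)/34.165=0.131 → t=0.258; u2·a0=0.0465·34.165=1.589 ≤ a1=1.734 → R1 fires; E=15 S=5 R=5
Draw 7: a1=1.445, a2=2.535, a3=25.800, a4=2.380, a5=13.425, a0=45.585; τ=−ln(0.3691)/45.585=0.022 → t=0.280; u2·a0=0.3093·45.585=14.099; a1+a2=3.980 < 14.099 ≤ a1+…+a3=29.780 → R3 fires; E=16 S=5 R=4
Draw 8: a1=1.445, a2=2.704, a3=22.016, a4=2.380, a5=14.320, a0=42.865; τ=−ln(0.9649)/42.865=0.001 → t=0.281; u2·a0=0.3085·42.865=13.224; a1+a2=4.149 < 13.224 ≤ a1+…+a3=26.165 → R3 fires; E=17 S=5 R=3
Draw 9: a1=1.445, a2=2.873, a3=17.544, a4=2.380, a5=15.215, a0=39.457; τ=−ln(0.9455)/39.457=0.001 → t=0.282; u2·a0=0.2808·39.457=11.080; a1+a2=4.318 < 11.080 ≤ a1+…+a3=21.862 → R3 fires; E=18 S=5 R=2
Draw 10: a1=1.445, a2=3.042, a3=12.384, a4=2.380, a5=16.110, a0=35.361; τ=−ln(0.1911)/35.361=0.047 → t=0.329; u2·a0=0.4845·35.361=17.132; a1+…+a3=16.871 < 17.132 ≤ a1+…+a4=19.251 → R4 fires; E=18 S=5 R=4
Draw 11: a1=1.445, a2=3.042, a3=24.768, a4=2.380, a5=16.110, a0=47.745; τ=−ln(0.4011)/47.745=0.019 → t=0.348 > T=0.34: stop.
Read off E at T=0.34: 18

E at T = 18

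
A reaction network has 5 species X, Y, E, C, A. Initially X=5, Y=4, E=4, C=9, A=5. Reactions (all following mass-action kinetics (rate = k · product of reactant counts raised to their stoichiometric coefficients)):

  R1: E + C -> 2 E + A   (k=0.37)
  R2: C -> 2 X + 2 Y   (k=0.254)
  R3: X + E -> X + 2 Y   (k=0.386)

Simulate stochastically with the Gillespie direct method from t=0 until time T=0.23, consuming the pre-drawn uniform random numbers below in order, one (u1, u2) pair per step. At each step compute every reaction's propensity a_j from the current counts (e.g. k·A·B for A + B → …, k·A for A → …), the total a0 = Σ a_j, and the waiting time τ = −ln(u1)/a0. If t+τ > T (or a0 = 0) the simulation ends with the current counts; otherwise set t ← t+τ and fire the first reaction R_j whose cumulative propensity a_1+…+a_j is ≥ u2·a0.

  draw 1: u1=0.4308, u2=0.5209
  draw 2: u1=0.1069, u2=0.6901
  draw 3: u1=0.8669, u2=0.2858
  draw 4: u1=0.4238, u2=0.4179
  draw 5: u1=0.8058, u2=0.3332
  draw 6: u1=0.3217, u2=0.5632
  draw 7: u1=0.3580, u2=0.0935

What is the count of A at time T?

t=0.000: X=5 Y=4 E=4 C=9 A=5
Draw 1: a1=13.320, a2=2.286, a3=7.720, a0=23.326; τ=−ln(0.4308)/23.326=0.036 → t=0.036; u2·a0=0.5209·23.326=12.151 ≤ a1=13.320 → R1 fires; X=5 Y=4 E=5 C=8 A=6
Draw 2: a1=14.800, a2=2.032, a3=9.650, a0=26.482; τ=−ln(0.1069)/26.482=0.084 → t=0.121; u2·a0=0.6901·26.482=18.275; a1+a2=16.832 < 18.275 ≤ a1+…+a3=26.482 → R3 fires; X=5 Y=6 E=4 C=8 A=6
Draw 3: a1=11.840, a2=2.032, a3=7.720, a0=21.592; τ=−ln(0.8669)/21.592=0.007 → t=0.127; u2·a0=0.2858·21.592=6.171 ≤ a1=11.840 → R1 fires; X=5 Y=6 E=5 C=7 A=7
Draw 4: a1=12.950, a2=1.778, a3=9.650, a0=24.378; τ=−ln(0.4238)/24.378=0.035 → t=0.162; u2·a0=0.4179·24.378=10.188 ≤ a1=12.950 → R1 fires; X=5 Y=6 E=6 C=6 A=8
Draw 5: a1=13.320, a2=1.524, a3=11.580, a0=26.424; τ=−ln(0.8058)/26.424=0.008 → t=0.171; u2·a0=0.3332·26.424=8.804 ≤ a1=13.320 → R1 fires; X=5 Y=6 E=7 C=5 A=9
Draw 6: a1=12.950, a2=1.270, a3=13.510, a0=27.730; τ=−ln(0.3217)/27.730=0.041 → t=0.211; u2·a0=0.5632·27.730=15.618; a1+a2=14.220 < 15.618 ≤ a1+…+a3=27.730 → R3 fires; X=5 Y=8 E=6 C=5 A=9
Draw 7: a1=11.100, a2=1.270, a3=11.580, a0=23.950; τ=−ln(0.3580)/23.950=0.043 → t=0.254 > T=0.23: stop.
Read off A at T=0.23: 9

A at T = 9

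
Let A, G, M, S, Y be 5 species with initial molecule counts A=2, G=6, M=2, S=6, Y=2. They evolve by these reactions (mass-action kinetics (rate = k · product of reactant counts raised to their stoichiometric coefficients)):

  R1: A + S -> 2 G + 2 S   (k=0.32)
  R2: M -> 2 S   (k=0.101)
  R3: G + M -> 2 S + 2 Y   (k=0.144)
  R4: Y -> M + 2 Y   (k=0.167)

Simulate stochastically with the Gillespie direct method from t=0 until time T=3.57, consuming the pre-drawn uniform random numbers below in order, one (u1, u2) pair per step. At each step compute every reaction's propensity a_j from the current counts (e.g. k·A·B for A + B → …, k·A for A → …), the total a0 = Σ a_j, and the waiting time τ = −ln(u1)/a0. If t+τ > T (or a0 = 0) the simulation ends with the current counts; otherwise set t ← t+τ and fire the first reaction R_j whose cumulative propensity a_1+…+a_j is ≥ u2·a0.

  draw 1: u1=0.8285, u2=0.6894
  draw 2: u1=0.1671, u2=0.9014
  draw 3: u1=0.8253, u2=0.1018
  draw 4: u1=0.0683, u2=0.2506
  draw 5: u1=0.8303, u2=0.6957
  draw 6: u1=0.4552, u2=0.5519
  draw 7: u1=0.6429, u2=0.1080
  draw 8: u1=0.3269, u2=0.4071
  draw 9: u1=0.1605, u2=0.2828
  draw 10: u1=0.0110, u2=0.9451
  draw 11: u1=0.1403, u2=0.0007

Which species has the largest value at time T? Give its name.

Dominant species at T: S

t=0.000: A=2 G=6 M=2 S=6 Y=2
Draw 1: a1=3.840, a2=0.202, a3=1.728, a4=0.334, a0=6.104; τ=−ln(0.8285)/6.104=0.031 → t=0.031; u2·a0=0.6894·6.104=4.208; a1+a2=4.042 < 4.208 ≤ a1+…+a3=5.770 → R3 fires; A=2 G=5 M=1 S=8 Y=4
Draw 2: a1=5.120, a2=0.101, a3=0.720, a4=0.668, a0=6.609; τ=−ln(0.1671)/6.609=0.271 → t=0.302; u2·a0=0.9014·6.609=5.957; a1+…+a3=5.941 < 5.957 ≤ a1+…+a4=6.609 → R4 fires; A=2 G=5 M=2 S=8 Y=5
Draw 3: a1=5.120, a2=0.202, a3=1.440, a4=0.835, a0=7.597; τ=−ln(0.8253)/7.597=0.025 → t=0.327; u2·a0=0.1018·7.597=0.773 ≤ a1=5.120 → R1 fires; A=1 G=7 M=2 S=9 Y=5
Draw 4: a1=2.880, a2=0.202, a3=2.016, a4=0.835, a0=5.933; τ=−ln(0.0683)/5.933=0.452 → t=0.779; u2·a0=0.2506·5.933=1.487 ≤ a1=2.880 → R1 fires; A=0 G=9 M=2 S=10 Y=5
Draw 5: a1=0.000, a2=0.202, a3=2.592, a4=0.835, a0=3.629; τ=−ln(0.8303)/3.629=0.051 → t=0.830; u2·a0=0.6957·3.629=2.525; a1+a2=0.202 < 2.525 ≤ a1+…+a3=2.794 → R3 fires; A=0 G=8 M=1 S=12 Y=7
Draw 6: a1=0.000, a2=0.101, a3=1.152, a4=1.169, a0=2.422; τ=−ln(0.4552)/2.422=0.325 → t=1.155; u2·a0=0.5519·2.422=1.337; a1+…+a3=1.253 < 1.337 ≤ a1+…+a4=2.422 → R4 fires; A=0 G=8 M=2 S=12 Y=8
Draw 7: a1=0.000, a2=0.202, a3=2.304, a4=1.336, a0=3.842; τ=−ln(0.6429)/3.842=0.115 → t=1.270; u2·a0=0.1080·3.842=0.415; a1+a2=0.202 < 0.415 ≤ a1+…+a3=2.506 → R3 fires; A=0 G=7 M=1 S=14 Y=10
Draw 8: a1=0.000, a2=0.101, a3=1.008, a4=1.670, a0=2.779; τ=−ln(0.3269)/2.779=0.402 → t=1.673; u2·a0=0.4071·2.779=1.131; a1+…+a3=1.109 < 1.131 ≤ a1+…+a4=2.779 → R4 fires; A=0 G=7 M=2 S=14 Y=11
Draw 9: a1=0.000, a2=0.202, a3=2.016, a4=1.837, a0=4.055; τ=−ln(0.1605)/4.055=0.451 → t=2.124; u2·a0=0.2828·4.055=1.147; a1+a2=0.202 < 1.147 ≤ a1+…+a3=2.218 → R3 fires; A=0 G=6 M=1 S=16 Y=13
Draw 10: a1=0.000, a2=0.101, a3=0.864, a4=2.171, a0=3.136; τ=−ln(0.0110)/3.136=1.438 → t=3.562; u2·a0=0.9451·3.136=2.964; a1+…+a3=0.965 < 2.964 ≤ a1+…+a4=3.136 → R4 fires; A=0 G=6 M=2 S=16 Y=14
Draw 11: a1=0.000, a2=0.202, a3=1.728, a4=2.338, a0=4.268; τ=−ln(0.1403)/4.268=0.460 → t=4.022 > T=3.57: stop.
At T=3.57: A=0 G=6 M=2 S=16 Y=14; the largest is S.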